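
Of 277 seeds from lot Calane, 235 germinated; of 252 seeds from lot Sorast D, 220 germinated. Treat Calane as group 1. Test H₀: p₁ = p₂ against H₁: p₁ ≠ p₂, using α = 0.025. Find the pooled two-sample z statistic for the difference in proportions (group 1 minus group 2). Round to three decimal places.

p̂₁ = 235/277 ≈ 0.84838, p̂₂ = 220/252 ≈ 0.87302.
Pooled p̂ = (235+220)/(277+252) = 455/529 = 0.86011.
SE = √(0.120318 × 0.00757836) = 0.03020.
z = (0.84838 − 0.87302)/0.03020 = -0.02464/0.03020 = -0.816.
Two-sided p-value ≈ 2·Φ(−0.816) = 0.4145. With α = 0.025, fail to reject H₀.

z = -0.816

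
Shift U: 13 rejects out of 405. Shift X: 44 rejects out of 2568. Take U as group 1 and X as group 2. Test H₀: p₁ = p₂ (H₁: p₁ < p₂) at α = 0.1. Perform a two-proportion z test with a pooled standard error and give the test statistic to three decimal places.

z = 2.041

p̂₁ = 13/405 = 0.032099, p̂₂ = 44/2568 = 0.017134.
Pooled p̂ = (13+44)/(405+2568) = 57/2973 = 0.019173.
SE = √(0.018805 × 0.00285854) = 0.007332.
z = (0.032099 − 0.017134)/0.007332 = 0.014965/0.007332 = 2.041.
p-value = P(Z < 2.041) ≈ 0.9794; since p > α = 0.1, fail to reject H₀.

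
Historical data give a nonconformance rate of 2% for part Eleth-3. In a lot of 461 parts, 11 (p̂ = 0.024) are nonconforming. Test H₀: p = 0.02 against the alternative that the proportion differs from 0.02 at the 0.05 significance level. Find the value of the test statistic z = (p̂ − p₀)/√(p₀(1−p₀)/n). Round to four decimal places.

z = 0.5922

p̂ = 11/461 ≈ 0.023861.
SE = √(p₀(1−p₀)/n) = √(0.0196/461) = 0.006520.
z = (0.023861 − 0.02)/0.006520 = 0.003861/0.006520 = 0.5922.
p-value = 2·P(Z > 0.592) ≈ 0.5537, so at α = 0.05 we fail to reject H₀.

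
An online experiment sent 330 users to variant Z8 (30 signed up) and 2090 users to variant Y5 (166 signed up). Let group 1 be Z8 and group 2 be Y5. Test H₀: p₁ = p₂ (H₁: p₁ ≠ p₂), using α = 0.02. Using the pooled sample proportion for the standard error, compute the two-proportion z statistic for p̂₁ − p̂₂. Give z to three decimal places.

p̂₁ = 30/330 ≈ 0.090909, p̂₂ = 166/2090 ≈ 0.079426.
Pooled p̂ = (30+166)/(330+2090) = 196/2420 = 0.080992.
SE = √(0.0744321 × 0.00350877) = 0.016161.
z = (0.090909 − 0.079426)/0.016161 = 0.011483/0.016161 = 0.711.
Two-sided p-value ≈ 2·Φ(−0.711) = 0.4774; since p > α = 0.02, fail to reject H₀.

z = 0.711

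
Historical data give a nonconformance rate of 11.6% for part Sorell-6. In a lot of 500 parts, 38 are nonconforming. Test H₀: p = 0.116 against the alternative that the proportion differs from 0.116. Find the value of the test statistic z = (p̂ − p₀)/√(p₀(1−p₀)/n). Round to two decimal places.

z = -2.79

p̂ = 38/500 ≈ 0.07600.
Under H₀, SE = √(0.116·0.884/500) = √(0.000205088) = 0.01432.
z = (0.07600 − 0.116)/0.01432 = -0.04000/0.01432 = -2.79.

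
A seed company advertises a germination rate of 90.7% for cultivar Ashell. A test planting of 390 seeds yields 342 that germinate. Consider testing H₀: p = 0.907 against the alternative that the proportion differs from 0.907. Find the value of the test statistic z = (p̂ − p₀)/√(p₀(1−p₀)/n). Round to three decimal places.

p̂ = 342/390 ≈ 0.87692.
SE = √(p₀(1−p₀)/n) = √(0.084351/390) = 0.01471.
z = (0.87692 − 0.907)/0.01471 = -0.03008/0.01471 = -2.045.

z = -2.045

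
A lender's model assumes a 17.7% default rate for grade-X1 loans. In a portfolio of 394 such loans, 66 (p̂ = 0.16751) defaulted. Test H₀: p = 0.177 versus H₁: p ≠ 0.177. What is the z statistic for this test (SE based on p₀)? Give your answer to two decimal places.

p̂ = 66/394 = 0.1675.
Standard error under H₀: √(0.177×0.823/394) = 0.0192.
z = (0.1675 − 0.177)/0.0192 = -0.0095/0.0192 = -0.49.

z = -0.49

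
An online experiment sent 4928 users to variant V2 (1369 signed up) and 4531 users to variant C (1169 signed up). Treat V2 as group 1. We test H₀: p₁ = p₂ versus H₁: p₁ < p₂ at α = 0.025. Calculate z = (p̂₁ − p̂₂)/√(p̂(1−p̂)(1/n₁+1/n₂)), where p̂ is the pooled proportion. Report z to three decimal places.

p̂₁ = 1369/4928 = 0.27780, p̂₂ = 1169/4531 = 0.25800.
Pooled p̂ = (1369+1169)/(4928+4531) = 2538/9459 = 0.26832.
SE = √(p̂(1−p̂)(1/n₁+1/n₂)) = √(0.26832·0.73168·0.000423624) = √(8.31669e-05) = 0.00912.
z = (0.27780 − 0.25800)/0.00912 = 0.01980/0.00912 = 2.171.
p-value = P(Z < 2.171) ≈ 0.9850, so at α = 0.025 we fail to reject H₀.

z = 2.171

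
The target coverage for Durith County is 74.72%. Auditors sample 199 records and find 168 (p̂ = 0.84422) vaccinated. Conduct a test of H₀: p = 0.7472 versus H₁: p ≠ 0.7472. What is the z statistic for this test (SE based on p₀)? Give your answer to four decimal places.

z = 3.1491

p̂ = 168/199 ≈ 0.844221.
Standard error under H₀: √(0.7472×0.2528/199) = 0.030809.
z = (0.844221 − 0.7472)/0.030809 = 0.097021/0.030809 = 3.1491.
p-value = 2·P(Z > 3.149) ≈ 0.0016.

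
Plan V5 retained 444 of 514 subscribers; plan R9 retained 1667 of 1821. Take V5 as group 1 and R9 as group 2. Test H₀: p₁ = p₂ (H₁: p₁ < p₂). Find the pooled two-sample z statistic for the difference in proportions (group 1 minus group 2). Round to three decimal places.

p̂₁ = 444/514 = 0.86381, p̂₂ = 1667/1821 = 0.91543.
Pooled p̂ = (444+1667)/(514+1821) = 2111/2335 = 0.90407.
SE = √(p̂(1−p̂)(1/n₁+1/n₂)) = √(0.90407·0.09593·0.00249467) = √(0.00021636) = 0.01471.
z = (0.86381 − 0.91543)/0.01471 = -0.05162/0.01471 = -3.509.
p-value = P(Z < -3.509) ≈ 0.0002.

z = -3.509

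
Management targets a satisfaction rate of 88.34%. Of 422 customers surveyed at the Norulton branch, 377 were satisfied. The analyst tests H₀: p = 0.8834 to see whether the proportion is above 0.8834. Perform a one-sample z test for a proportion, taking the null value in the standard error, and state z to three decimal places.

p̂ = 377/422 ≈ 0.89336.
SE = √(p₀(1−p₀)/n) = √(0.103/422) = 0.01562.
z = (0.89336 − 0.8834)/0.01562 = 0.00996/0.01562 = 0.638.

z = 0.638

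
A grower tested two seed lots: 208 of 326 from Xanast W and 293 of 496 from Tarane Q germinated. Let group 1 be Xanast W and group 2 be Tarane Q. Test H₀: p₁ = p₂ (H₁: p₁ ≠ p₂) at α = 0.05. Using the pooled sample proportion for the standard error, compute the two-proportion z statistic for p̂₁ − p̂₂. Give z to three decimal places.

z = 1.360

p̂₁ = 208/326 ≈ 0.63804, p̂₂ = 293/496 ≈ 0.59073.
Pooled p̂ = (208+293)/(326+496) = 501/822 = 0.60949.
SE = √(p̂(1−p̂)(1/n₁+1/n₂)) = √(0.60949·0.39051·0.00508361) = √(0.00120996) = 0.03478.
z = (0.63804 − 0.59073)/0.03478 = 0.04731/0.03478 = 1.360.
p-value = 2·P(Z > 1.360) ≈ 0.1738; since p > α = 0.05, fail to reject H₀.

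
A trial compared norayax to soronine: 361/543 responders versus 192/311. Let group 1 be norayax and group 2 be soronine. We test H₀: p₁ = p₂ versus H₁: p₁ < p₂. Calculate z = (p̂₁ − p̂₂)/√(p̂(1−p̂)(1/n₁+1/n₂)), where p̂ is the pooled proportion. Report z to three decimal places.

z = 1.397

p̂₁ = 361/543 = 0.66483, p̂₂ = 192/311 = 0.61736.
Pooled p̂ = (361+192)/(543+311) = 553/854 = 0.64754.
SE = √(p̂(1−p̂)(1/n₁+1/n₂)) = √(0.64754·0.35246·0.00505705) = √(0.00115418) = 0.03397.
z = (0.66483 − 0.61736)/0.03397 = 0.04747/0.03397 = 1.397.
p-value = P(Z < 1.397) ≈ 0.9188.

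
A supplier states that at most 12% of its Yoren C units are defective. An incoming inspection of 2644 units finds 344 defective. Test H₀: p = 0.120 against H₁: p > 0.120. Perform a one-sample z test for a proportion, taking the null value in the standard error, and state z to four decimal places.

p̂ = 344/2644 = 0.130106.
Under H₀, SE = √(0.12·0.88/2644) = √(3.99395e-05) = 0.006320.
z = (0.130106 − 0.12)/0.006320 = 0.010106/0.006320 = 1.5991.

z = 1.5991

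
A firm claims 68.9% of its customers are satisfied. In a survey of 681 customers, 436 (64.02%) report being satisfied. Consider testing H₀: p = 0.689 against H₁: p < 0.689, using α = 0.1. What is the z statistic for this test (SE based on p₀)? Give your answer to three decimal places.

p̂ = 436/681 = 0.64023.
SE = √(p₀(1−p₀)/n) = √(0.21428/681) = 0.01774.
z = (0.64023 − 0.689)/0.01774 = -0.04877/0.01774 = -2.749.
p-value = P(Z < -2.749) ≈ 0.0030; since p < α = 0.1, reject H₀.

z = -2.749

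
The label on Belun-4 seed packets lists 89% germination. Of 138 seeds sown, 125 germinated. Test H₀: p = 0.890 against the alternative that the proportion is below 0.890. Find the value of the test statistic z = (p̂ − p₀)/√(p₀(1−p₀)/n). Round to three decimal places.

p̂ = 125/138 = 0.90580.
Standard error under H₀: √(0.89×0.11/138) = 0.02663.
z = (0.90580 − 0.89)/0.02663 = 0.01580/0.02663 = 0.593.

z = 0.593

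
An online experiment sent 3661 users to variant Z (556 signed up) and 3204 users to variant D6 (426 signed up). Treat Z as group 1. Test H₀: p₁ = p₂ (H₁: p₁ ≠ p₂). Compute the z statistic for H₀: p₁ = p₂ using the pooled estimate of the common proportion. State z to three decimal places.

p̂₁ = 556/3661 = 0.15187, p̂₂ = 426/3204 = 0.13296.
Pooled p̂ = (556+426)/(3661+3204) = 982/6865 = 0.14304.
SE = √(p̂(1−p̂)(1/n₁+1/n₂)) = √(0.14304·0.85696·0.000585259) = √(7.17427e-05) = 0.00847.
z = (0.15187 − 0.13296)/0.00847 = 0.01891/0.00847 = 2.233.

z = 2.233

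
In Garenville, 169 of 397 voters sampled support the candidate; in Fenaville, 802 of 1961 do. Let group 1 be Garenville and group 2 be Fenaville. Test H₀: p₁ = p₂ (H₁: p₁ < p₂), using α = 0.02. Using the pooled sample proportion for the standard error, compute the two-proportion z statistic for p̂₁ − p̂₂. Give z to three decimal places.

z = 0.617

p̂₁ = 169/397 ≈ 0.42569, p̂₂ = 802/1961 ≈ 0.40898.
Pooled p̂ = (169+802)/(397+1961) = 971/2358 = 0.41179.
SE = √(0.242219 × 0.00302884) = 0.02709.
z = (0.42569 − 0.40898)/0.02709 = 0.01671/0.02709 = 0.617.
p-value = P(Z < 0.617) ≈ 0.7315. With α = 0.02, fail to reject H₀.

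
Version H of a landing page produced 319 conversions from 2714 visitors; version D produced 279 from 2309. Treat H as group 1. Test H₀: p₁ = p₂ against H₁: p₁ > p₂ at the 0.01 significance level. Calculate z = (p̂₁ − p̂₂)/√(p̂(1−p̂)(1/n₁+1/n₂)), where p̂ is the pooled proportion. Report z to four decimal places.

z = -0.3591

p̂₁ = 319/2714 ≈ 0.117539, p̂₂ = 279/2309 ≈ 0.120832.
Pooled p̂ = (319+279)/(2714+2309) = 598/5023 = 0.119052.
SE = √(0.104879 × 0.000801548) = 0.009169.
z = (0.117539 − 0.120832)/0.009169 = -0.003293/0.009169 = -0.3591.
p-value = P(Z > -0.359) ≈ 0.6403, so at α = 0.01 we fail to reject H₀.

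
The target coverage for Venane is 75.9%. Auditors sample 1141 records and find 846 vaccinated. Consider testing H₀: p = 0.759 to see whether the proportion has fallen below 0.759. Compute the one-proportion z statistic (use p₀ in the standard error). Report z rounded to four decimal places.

z = -1.3857

p̂ = 846/1141 ≈ 0.7414549.
SE = √(p₀(1−p₀)/n) = √(0.18292/1141) = 0.0126615.
z = (0.7414549 − 0.759)/0.0126615 = -0.0175451/0.0126615 = -1.3857.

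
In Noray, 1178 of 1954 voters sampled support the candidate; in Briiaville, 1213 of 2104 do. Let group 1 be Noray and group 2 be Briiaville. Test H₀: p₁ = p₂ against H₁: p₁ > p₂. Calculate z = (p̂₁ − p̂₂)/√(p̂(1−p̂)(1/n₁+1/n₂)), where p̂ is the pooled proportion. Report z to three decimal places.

p̂₁ = 1178/1954 ≈ 0.60287, p̂₂ = 1213/2104 ≈ 0.57652.
Pooled p̂ = (1178+1213)/(1954+2104) = 2391/4058 = 0.58921.
SE = √(0.242042 × 0.000987056) = 0.01546.
z = (0.60287 − 0.57652)/0.01546 = 0.02635/0.01546 = 1.704.

z = 1.704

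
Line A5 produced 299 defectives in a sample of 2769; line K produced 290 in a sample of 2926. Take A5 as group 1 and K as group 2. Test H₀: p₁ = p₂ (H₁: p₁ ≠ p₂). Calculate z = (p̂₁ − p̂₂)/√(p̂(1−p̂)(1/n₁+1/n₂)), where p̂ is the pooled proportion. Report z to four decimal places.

z = 1.0987

p̂₁ = 299/2769 ≈ 0.107981, p̂₂ = 290/2926 ≈ 0.099111.
Pooled p̂ = (299+290)/(2769+2926) = 589/5695 = 0.103424.
SE = √(p̂(1−p̂)(1/n₁+1/n₂)) = √(0.103424·0.896576·0.000702905) = √(6.51786e-05) = 0.008073.
z = (0.107981 − 0.099111)/0.008073 = 0.008870/0.008073 = 1.0987.
Two-sided p-value ≈ 2·Φ(−1.099) = 0.2719.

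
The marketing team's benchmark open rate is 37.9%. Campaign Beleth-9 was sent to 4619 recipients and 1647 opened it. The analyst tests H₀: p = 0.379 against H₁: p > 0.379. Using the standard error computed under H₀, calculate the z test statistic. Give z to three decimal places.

p̂ = 1647/4619 = 0.356571.
Under H₀, SE = √(0.379·0.621/4619) = √(5.09545e-05) = 0.007138.
z = (0.356571 − 0.379)/0.007138 = -0.022429/0.007138 = -3.142.
p-value = P(Z > -3.142) ≈ 0.9992.

z = -3.142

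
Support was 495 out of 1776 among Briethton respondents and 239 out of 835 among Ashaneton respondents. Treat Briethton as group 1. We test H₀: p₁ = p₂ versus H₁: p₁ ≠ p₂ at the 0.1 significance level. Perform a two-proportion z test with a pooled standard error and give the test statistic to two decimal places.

z = -0.40

p̂₁ = 495/1776 ≈ 0.2787, p̂₂ = 239/835 ≈ 0.2862.
Pooled p̂ = (495+239)/(1776+835) = 734/2611 = 0.2811.
SE = √(p̂(1−p̂)(1/n₁+1/n₂)) = √(0.2811·0.7189·0.00176067) = √(0.000355815) = 0.0189.
z = (0.2787 − 0.2862)/0.0189 = -0.0075/0.0189 = -0.40.
Two-sided p-value ≈ 2·Φ(−0.398) = 0.6905; since p > α = 0.1, fail to reject H₀.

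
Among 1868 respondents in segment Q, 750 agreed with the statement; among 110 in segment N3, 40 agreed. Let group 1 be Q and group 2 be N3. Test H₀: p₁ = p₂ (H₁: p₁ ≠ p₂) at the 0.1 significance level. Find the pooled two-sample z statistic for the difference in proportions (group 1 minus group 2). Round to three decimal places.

z = 0.788

p̂₁ = 750/1868 = 0.40150, p̂₂ = 40/110 = 0.36364.
Pooled p̂ = (750+40)/(1868+110) = 790/1978 = 0.39939.
SE = √(p̂(1−p̂)(1/n₁+1/n₂)) = √(0.39939·0.60061·0.00962624) = √(0.00230913) = 0.04805.
z = (0.40150 − 0.36364)/0.04805 = 0.03786/0.04805 = 0.788.
p-value = 2·P(Z > 0.788) ≈ 0.4307, so at α = 0.1 we fail to reject H₀.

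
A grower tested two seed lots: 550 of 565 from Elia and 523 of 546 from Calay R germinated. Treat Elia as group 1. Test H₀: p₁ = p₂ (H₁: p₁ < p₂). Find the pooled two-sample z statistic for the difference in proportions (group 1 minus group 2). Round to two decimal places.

p̂₁ = 550/565 ≈ 0.9735, p̂₂ = 523/546 ≈ 0.9579.
Pooled p̂ = (550+523)/(565+546) = 1073/1111 = 0.9658.
SE = √(0.0330335 × 0.00360141) = 0.0109.
z = (0.9735 − 0.9579)/0.0109 = 0.0156/0.0109 = 1.43.
p-value = P(Z < 1.428) ≈ 0.9234.

z = 1.43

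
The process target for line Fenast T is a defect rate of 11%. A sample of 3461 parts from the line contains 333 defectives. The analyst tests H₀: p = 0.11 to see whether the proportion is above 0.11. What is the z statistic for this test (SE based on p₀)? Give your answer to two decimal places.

p̂ = 333/3461 = 0.09621.
Standard error under H₀: √(0.11×0.89/3461) = 0.00532.
z = (0.09621 − 0.11)/0.00532 = -0.01379/0.00532 = -2.59.

z = -2.59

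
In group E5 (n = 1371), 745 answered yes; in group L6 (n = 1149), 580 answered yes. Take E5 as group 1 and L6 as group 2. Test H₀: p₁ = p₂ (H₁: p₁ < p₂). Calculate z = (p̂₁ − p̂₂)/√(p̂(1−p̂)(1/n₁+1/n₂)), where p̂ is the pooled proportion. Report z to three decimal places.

p̂₁ = 745/1371 = 0.54340, p̂₂ = 580/1149 = 0.50479.
Pooled p̂ = (745+580)/(1371+1149) = 1325/2520 = 0.52579.
SE = √(p̂(1−p̂)(1/n₁+1/n₂)) = √(0.52579·0.47421·0.00159972) = √(0.000398865) = 0.01997.
z = (0.54340 − 0.50479)/0.01997 = 0.03861/0.01997 = 1.933.
p-value = P(Z < 1.933) ≈ 0.9734.

z = 1.933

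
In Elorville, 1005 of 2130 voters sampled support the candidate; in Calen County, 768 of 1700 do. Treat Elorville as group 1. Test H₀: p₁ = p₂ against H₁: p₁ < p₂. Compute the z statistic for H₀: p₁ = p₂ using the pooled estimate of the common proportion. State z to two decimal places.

p̂₁ = 1005/2130 = 0.47183, p̂₂ = 768/1700 = 0.45176.
Pooled p̂ = (1005+768)/(2130+1700) = 1773/3830 = 0.46292.
SE = √(0.248625 × 0.00105772) = 0.01622.
z = (0.47183 − 0.45176)/0.01622 = 0.02007/0.01622 = 1.24.
p-value = P(Z < 1.237) ≈ 0.8920.

z = 1.24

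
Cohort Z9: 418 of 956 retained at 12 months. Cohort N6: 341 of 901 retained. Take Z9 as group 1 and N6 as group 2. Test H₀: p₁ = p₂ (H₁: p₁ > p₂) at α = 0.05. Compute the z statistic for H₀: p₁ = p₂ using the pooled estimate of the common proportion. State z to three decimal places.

z = 2.575

p̂₁ = 418/956 = 0.437238, p̂₂ = 341/901 = 0.378468.
Pooled p̂ = (418+341)/(956+901) = 759/1857 = 0.408724.
SE = √(0.241669 × 0.0021559) = 0.022826.
z = (0.437238 − 0.378468)/0.022826 = 0.058770/0.022826 = 2.575.
p-value = P(Z > 2.575) ≈ 0.0050; since p < α = 0.05, reject H₀.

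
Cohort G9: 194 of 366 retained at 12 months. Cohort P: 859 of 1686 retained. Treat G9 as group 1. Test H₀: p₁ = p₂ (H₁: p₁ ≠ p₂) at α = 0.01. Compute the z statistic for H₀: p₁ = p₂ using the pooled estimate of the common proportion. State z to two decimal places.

z = 0.71

p̂₁ = 194/366 = 0.53005, p̂₂ = 859/1686 = 0.50949.
Pooled p̂ = (194+859)/(366+1686) = 1053/2052 = 0.51316.
SE = √(0.249827 × 0.00332536) = 0.02882.
z = (0.53005 − 0.50949)/0.02882 = 0.02056/0.02882 = 0.71.
p-value = 2·P(Z > 0.713) ≈ 0.4755, so at α = 0.01 we fail to reject H₀.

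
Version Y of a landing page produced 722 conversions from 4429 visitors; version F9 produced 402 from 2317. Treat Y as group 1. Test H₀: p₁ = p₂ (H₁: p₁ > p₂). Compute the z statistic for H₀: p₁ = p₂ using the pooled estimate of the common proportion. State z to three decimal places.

p̂₁ = 722/4429 ≈ 0.16302, p̂₂ = 402/2317 ≈ 0.17350.
Pooled p̂ = (722+402)/(4429+2317) = 1124/6746 = 0.16662.
SE = √(0.138856 × 0.000657377) = 0.00955.
z = (0.16302 − 0.17350)/0.00955 = -0.01048/0.00955 = -1.097.
p-value = P(Z > -1.097) ≈ 0.8637.

z = -1.097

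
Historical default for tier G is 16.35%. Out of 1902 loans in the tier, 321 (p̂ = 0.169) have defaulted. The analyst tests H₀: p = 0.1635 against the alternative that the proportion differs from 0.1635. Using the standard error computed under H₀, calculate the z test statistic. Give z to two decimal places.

p̂ = 321/1902 ≈ 0.1688.
Standard error under H₀: √(0.1635×0.8365/1902) = 0.0085.
z = (0.1688 − 0.1635)/0.0085 = 0.0053/0.0085 = 0.62.

z = 0.62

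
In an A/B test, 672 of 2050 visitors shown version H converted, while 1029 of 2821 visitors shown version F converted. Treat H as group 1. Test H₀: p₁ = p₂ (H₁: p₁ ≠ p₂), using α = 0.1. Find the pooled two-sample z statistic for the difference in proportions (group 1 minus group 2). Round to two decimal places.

z = -2.67

p̂₁ = 672/2050 ≈ 0.32780, p̂₂ = 1029/2821 ≈ 0.36476.
Pooled p̂ = (672+1029)/(2050+2821) = 1701/4871 = 0.34921.
SE = √(0.227262 × 0.000842289) = 0.01384.
z = (0.32780 − 0.36476)/0.01384 = -0.03696/0.01384 = -2.67.
Two-sided p-value ≈ 2·Φ(−2.671) = 0.0076. With α = 0.1, reject H₀.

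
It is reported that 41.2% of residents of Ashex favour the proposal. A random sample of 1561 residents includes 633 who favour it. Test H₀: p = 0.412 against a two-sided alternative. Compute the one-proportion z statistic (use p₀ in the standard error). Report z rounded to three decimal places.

z = -0.521

p̂ = 633/1561 = 0.40551.
Standard error under H₀: √(0.412×0.588/1561) = 0.01246.
z = (0.40551 − 0.412)/0.01246 = -0.00649/0.01246 = -0.521.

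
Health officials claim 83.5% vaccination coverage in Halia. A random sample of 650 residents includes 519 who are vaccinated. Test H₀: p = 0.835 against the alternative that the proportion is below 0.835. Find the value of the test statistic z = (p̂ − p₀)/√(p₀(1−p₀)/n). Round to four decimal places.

z = -2.5097

p̂ = 519/650 ≈ 0.798462.
Standard error under H₀: √(0.835×0.165/650) = 0.014559.
z = (0.798462 − 0.835)/0.014559 = -0.036538/0.014559 = -2.5097.
p-value = P(Z < -2.510) ≈ 0.0060.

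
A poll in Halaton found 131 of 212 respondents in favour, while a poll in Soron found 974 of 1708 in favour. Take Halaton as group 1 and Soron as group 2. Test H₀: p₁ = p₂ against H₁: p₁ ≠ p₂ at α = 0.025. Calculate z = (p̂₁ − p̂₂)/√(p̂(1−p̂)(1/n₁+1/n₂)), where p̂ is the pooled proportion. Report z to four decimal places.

z = 1.3244

p̂₁ = 131/212 ≈ 0.617925, p̂₂ = 974/1708 ≈ 0.570258.
Pooled p̂ = (131+974)/(212+1708) = 1105/1920 = 0.575521.
SE = √(0.244297 × 0.00530246) = 0.035991.
z = (0.617925 − 0.570258)/0.035991 = 0.047667/0.035991 = 1.3244.
Two-sided p-value ≈ 2·Φ(−1.324) = 0.1854. With α = 0.025, fail to reject H₀.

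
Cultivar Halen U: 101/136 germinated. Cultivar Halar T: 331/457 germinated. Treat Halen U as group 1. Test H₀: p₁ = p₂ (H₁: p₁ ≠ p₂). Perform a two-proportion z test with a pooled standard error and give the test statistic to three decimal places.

z = 0.423

p̂₁ = 101/136 ≈ 0.74265, p̂₂ = 331/457 ≈ 0.72429.
Pooled p̂ = (101+331)/(136+457) = 432/593 = 0.72850.
SE = √(p̂(1−p̂)(1/n₁+1/n₂)) = √(0.72850·0.27150·0.00954112) = √(0.00188712) = 0.04344.
z = (0.74265 − 0.72429)/0.04344 = 0.01836/0.04344 = 0.423.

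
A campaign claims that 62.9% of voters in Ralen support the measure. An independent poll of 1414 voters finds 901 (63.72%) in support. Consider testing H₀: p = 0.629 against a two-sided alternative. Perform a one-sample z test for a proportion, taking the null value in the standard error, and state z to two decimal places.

z = 0.64

p̂ = 901/1414 = 0.6372.
SE = √(p₀(1−p₀)/n) = √(0.23336/1414) = 0.0128.
z = (0.6372 − 0.629)/0.0128 = 0.0082/0.0128 = 0.64.
p-value = 2·P(Z > 0.638) ≈ 0.5233.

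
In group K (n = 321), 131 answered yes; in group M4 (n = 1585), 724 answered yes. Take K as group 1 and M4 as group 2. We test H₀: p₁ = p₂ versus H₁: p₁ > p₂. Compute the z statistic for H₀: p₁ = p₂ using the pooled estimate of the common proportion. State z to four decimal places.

p̂₁ = 131/321 = 0.4080997, p̂₂ = 724/1585 = 0.4567823.
Pooled p̂ = (131+724)/(321+1585) = 855/1906 = 0.4485834.
SE = √(0.247356 × 0.00374618) = 0.0304408.
z = (0.4080997 − 0.4567823)/0.0304408 = -0.0486826/0.0304408 = -1.5993.
p-value = P(Z > -1.599) ≈ 0.9451.

z = -1.5993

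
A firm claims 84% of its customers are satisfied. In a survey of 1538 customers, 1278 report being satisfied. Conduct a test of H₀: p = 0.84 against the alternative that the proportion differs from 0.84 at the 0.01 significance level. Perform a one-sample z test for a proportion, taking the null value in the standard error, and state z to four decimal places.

z = -0.9682

p̂ = 1278/1538 ≈ 0.830949.
Standard error under H₀: √(0.84×0.16/1538) = 0.009348.
z = (0.830949 − 0.84)/0.009348 = -0.009051/0.009348 = -0.9682.
Two-sided p-value ≈ 2·Φ(−0.968) = 0.3329, so at α = 0.01 we fail to reject H₀.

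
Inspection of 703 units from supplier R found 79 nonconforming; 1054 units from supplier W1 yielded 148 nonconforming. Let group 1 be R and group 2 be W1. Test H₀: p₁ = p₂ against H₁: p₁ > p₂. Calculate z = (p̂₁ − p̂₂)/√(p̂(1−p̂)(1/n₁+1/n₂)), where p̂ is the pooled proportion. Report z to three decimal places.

p̂₁ = 79/703 ≈ 0.11238, p̂₂ = 148/1054 ≈ 0.14042.
Pooled p̂ = (79+148)/(703+1054) = 227/1757 = 0.12920.
SE = √(0.112506 × 0.00237124) = 0.01633.
z = (0.11238 − 0.14042)/0.01633 = -0.02804/0.01633 = -1.717.
p-value = P(Z > -1.717) ≈ 0.9570.

z = -1.717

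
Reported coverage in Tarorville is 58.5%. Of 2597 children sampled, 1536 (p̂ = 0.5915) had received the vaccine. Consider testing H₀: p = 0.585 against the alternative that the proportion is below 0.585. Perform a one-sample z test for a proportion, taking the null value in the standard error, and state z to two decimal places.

p̂ = 1536/2597 ≈ 0.5915.
Standard error under H₀: √(0.585×0.415/2597) = 0.0097.
z = (0.5915 − 0.585)/0.0097 = 0.0065/0.0097 = 0.67.

z = 0.67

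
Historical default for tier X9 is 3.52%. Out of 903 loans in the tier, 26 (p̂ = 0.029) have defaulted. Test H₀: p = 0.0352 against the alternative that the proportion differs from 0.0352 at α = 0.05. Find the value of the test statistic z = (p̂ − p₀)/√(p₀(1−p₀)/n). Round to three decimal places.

p̂ = 26/903 = 0.028793.
SE = √(p₀(1−p₀)/n) = √(0.033961/903) = 0.006133.
z = (0.028793 − 0.0352)/0.006133 = -0.006407/0.006133 = -1.045.
p-value = 2·P(Z > 1.045) ≈ 0.2961, so at α = 0.05 we fail to reject H₀.

z = -1.045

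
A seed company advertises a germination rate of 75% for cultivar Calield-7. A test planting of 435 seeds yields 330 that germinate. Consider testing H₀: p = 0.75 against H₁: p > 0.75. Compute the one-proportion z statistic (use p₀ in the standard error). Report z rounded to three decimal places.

p̂ = 330/435 ≈ 0.75862.
Under H₀, SE = √(0.75·0.25/435) = √(0.000431034) = 0.02076.
z = (0.75862 − 0.75)/0.02076 = 0.00862/0.02076 = 0.415.

z = 0.415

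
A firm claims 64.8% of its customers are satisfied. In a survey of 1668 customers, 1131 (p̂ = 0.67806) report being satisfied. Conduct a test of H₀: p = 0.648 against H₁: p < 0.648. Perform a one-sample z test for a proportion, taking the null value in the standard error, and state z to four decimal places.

p̂ = 1131/1668 ≈ 0.678058.
Standard error under H₀: √(0.648×0.352/1668) = 0.011694.
z = (0.678058 − 0.648)/0.011694 = 0.030058/0.011694 = 2.5704.

z = 2.5704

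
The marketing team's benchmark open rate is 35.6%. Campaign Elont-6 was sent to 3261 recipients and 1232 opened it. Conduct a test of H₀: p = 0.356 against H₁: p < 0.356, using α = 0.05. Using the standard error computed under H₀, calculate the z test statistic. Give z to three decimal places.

z = 2.600

p̂ = 1232/3261 ≈ 0.377798.
Standard error under H₀: √(0.356×0.644/3261) = 0.008385.
z = (0.377798 − 0.356)/0.008385 = 0.021798/0.008385 = 2.600.
p-value = P(Z < 2.600) ≈ 0.9953. With α = 0.05, fail to reject H₀.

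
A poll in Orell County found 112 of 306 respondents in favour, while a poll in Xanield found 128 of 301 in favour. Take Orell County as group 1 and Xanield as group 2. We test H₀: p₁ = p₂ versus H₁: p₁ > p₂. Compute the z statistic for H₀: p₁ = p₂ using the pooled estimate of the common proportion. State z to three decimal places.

z = -1.492

p̂₁ = 112/306 ≈ 0.366013, p̂₂ = 128/301 ≈ 0.425249.
Pooled p̂ = (112+128)/(306+301) = 240/607 = 0.395387.
SE = √(0.239056 × 0.00659023) = 0.039692.
z = (0.366013 − 0.425249)/0.039692 = -0.059236/0.039692 = -1.492.
p-value = P(Z > -1.492) ≈ 0.9322.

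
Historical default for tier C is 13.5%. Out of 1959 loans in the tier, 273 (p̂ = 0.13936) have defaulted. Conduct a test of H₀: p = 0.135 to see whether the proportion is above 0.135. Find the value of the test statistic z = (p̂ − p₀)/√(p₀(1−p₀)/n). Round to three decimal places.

z = 0.564

p̂ = 273/1959 = 0.139357.
Standard error under H₀: √(0.135×0.865/1959) = 0.007721.
z = (0.139357 − 0.135)/0.007721 = 0.004357/0.007721 = 0.564.
p-value = P(Z > 0.564) ≈ 0.2863.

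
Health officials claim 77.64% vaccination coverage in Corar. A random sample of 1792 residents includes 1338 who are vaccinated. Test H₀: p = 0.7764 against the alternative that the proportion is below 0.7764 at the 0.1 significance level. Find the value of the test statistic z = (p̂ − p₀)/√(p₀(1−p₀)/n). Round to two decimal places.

z = -3.02

p̂ = 1338/1792 ≈ 0.74665.
Under H₀, SE = √(0.7764·0.2236/1792) = √(9.68767e-05) = 0.00984.
z = (0.74665 − 0.7764)/0.00984 = -0.02975/0.00984 = -3.02.
p-value = P(Z < -3.022) ≈ 0.0013. With α = 0.1, reject H₀.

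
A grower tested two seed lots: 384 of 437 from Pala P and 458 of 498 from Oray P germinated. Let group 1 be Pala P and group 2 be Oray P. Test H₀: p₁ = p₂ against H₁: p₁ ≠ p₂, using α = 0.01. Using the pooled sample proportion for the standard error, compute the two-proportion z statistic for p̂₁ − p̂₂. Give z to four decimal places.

z = -2.0880

p̂₁ = 384/437 = 0.878719, p̂₂ = 458/498 = 0.919679.
Pooled p̂ = (384+458)/(437+498) = 842/935 = 0.900535.
SE = √(p̂(1−p̂)(1/n₁+1/n₂)) = √(0.900535·0.099465·0.00429636) = √(0.000384833) = 0.019617.
z = (0.878719 − 0.919679)/0.019617 = -0.040960/0.019617 = -2.0880.
p-value = 2·P(Z > 2.088) ≈ 0.0368; since p > α = 0.01, fail to reject H₀.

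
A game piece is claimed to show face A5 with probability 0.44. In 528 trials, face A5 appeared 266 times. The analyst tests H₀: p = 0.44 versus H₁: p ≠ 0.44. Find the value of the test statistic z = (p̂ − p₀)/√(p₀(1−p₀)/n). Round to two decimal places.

p̂ = 266/528 ≈ 0.5038.
Standard error under H₀: √(0.44×0.56/528) = 0.0216.
z = (0.5038 − 0.44)/0.0216 = 0.0638/0.0216 = 2.95.
p-value = 2·P(Z > 2.953) ≈ 0.0031.

z = 2.95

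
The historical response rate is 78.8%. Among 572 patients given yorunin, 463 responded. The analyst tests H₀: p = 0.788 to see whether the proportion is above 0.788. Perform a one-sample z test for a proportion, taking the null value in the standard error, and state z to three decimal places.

p̂ = 463/572 = 0.80944.
Under H₀, SE = √(0.788·0.212/572) = √(0.000292056) = 0.01709.
z = (0.80944 − 0.788)/0.01709 = 0.02144/0.01709 = 1.255.

z = 1.255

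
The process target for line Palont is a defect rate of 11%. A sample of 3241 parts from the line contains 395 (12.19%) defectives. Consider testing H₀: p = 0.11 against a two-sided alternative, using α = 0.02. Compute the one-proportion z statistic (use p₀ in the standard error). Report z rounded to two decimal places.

p̂ = 395/3241 = 0.1219.
Under H₀, SE = √(0.11·0.89/3241) = √(3.02067e-05) = 0.0055.
z = (0.1219 − 0.11)/0.0055 = 0.0119/0.0055 = 2.16.
p-value = 2·P(Z > 2.161) ≈ 0.0307, so at α = 0.02 we fail to reject H₀.

z = 2.16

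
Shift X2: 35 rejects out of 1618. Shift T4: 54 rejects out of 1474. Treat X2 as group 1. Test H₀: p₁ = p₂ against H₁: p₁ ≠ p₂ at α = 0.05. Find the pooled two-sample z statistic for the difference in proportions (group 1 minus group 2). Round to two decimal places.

p̂₁ = 35/1618 = 0.02163, p̂₂ = 54/1474 = 0.03664.
Pooled p̂ = (35+54)/(1618+1474) = 89/3092 = 0.02878.
SE = √(0.0279554 × 0.00129647) = 0.00602.
z = (0.02163 − 0.03664)/0.00602 = -0.01501/0.00602 = -2.49.
p-value = 2·P(Z > 2.492) ≈ 0.0127; since p < α = 0.05, reject H₀.

z = -2.49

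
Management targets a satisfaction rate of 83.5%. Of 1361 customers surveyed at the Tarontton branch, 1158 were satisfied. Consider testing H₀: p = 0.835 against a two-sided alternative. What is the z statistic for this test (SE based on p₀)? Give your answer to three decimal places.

z = 1.575

p̂ = 1158/1361 = 0.85084.
SE = √(p₀(1−p₀)/n) = √(0.13778/1361) = 0.01006.
z = (0.85084 − 0.835)/0.01006 = 0.01584/0.01006 = 1.575.
p-value = 2·P(Z > 1.575) ≈ 0.1153.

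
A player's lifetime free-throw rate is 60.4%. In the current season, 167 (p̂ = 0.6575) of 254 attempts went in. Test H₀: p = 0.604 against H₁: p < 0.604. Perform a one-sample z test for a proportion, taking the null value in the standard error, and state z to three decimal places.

z = 1.743

p̂ = 167/254 ≈ 0.65748.
Under H₀, SE = √(0.604·0.396/254) = √(0.000941669) = 0.03069.
z = (0.65748 − 0.604)/0.03069 = 0.05348/0.03069 = 1.743.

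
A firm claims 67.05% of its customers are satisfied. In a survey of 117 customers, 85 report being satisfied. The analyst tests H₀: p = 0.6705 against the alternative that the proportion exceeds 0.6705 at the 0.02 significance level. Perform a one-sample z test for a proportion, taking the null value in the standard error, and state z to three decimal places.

z = 1.289

p̂ = 85/117 = 0.72650.
Standard error under H₀: √(0.6705×0.3295/117) = 0.04345.
z = (0.72650 − 0.6705)/0.04345 = 0.05600/0.04345 = 1.289.
p-value = P(Z > 1.289) ≈ 0.0988, so at α = 0.02 we fail to reject H₀.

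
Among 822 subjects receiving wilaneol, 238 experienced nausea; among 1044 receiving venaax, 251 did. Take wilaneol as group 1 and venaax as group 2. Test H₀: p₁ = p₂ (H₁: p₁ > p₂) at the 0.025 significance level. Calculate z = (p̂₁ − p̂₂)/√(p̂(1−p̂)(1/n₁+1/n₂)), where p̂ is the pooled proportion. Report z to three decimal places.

p̂₁ = 238/822 = 0.28954, p̂₂ = 251/1044 = 0.24042.
Pooled p̂ = (238+251)/(822+1044) = 489/1866 = 0.26206.
SE = √(0.193384 × 0.0021744) = 0.02051.
z = (0.28954 − 0.24042)/0.02051 = 0.04912/0.02051 = 2.395.
p-value = P(Z > 2.395) ≈ 0.0083, so at α = 0.025 we reject H₀.

z = 2.395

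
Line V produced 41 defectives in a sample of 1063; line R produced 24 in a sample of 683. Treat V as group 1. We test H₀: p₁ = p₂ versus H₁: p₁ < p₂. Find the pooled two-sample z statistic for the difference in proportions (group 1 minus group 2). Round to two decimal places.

z = 0.37

p̂₁ = 41/1063 ≈ 0.03857, p̂₂ = 24/683 ≈ 0.03514.
Pooled p̂ = (41+24)/(1063+683) = 65/1746 = 0.03723.
SE = √(0.035842 × 0.00240486) = 0.00928.
z = (0.03857 − 0.03514)/0.00928 = 0.00343/0.00928 = 0.37.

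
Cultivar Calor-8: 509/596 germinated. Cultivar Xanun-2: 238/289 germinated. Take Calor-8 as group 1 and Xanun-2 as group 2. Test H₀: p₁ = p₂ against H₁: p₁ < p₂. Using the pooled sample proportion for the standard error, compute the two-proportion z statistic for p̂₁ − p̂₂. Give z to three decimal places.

p̂₁ = 509/596 = 0.85403, p̂₂ = 238/289 = 0.82353.
Pooled p̂ = (509+238)/(596+289) = 747/885 = 0.84407.
SE = √(0.131617 × 0.00513806) = 0.02600.
z = (0.85403 − 0.82353)/0.02600 = 0.03050/0.02600 = 1.173.

z = 1.173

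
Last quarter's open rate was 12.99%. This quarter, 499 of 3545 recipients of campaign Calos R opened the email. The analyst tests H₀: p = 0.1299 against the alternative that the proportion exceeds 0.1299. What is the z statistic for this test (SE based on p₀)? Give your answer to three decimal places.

p̂ = 499/3545 ≈ 0.1407616.
Standard error under H₀: √(0.1299×0.8701/3545) = 0.0056465.
z = (0.1407616 − 0.1299)/0.0056465 = 0.0108616/0.0056465 = 1.924.

z = 1.924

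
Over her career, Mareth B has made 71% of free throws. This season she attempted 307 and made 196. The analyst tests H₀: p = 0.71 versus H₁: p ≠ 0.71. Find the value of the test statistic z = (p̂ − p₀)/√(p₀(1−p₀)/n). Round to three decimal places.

p̂ = 196/307 ≈ 0.63844.
Standard error under H₀: √(0.71×0.29/307) = 0.02590.
z = (0.63844 − 0.71)/0.02590 = -0.07156/0.02590 = -2.763.

z = -2.763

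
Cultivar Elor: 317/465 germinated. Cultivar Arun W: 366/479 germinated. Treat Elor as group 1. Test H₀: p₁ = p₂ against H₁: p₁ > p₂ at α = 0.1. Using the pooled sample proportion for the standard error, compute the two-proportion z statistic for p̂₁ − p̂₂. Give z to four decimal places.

z = -2.8290

p̂₁ = 317/465 = 0.681720, p̂₂ = 366/479 = 0.764092.
Pooled p̂ = (317+366)/(465+479) = 683/944 = 0.723517.
SE = √(0.20004 × 0.00423822) = 0.029117.
z = (0.681720 − 0.764092)/0.029117 = -0.082372/0.029117 = -2.8290.
p-value = P(Z > -2.829) ≈ 0.9977; since p > α = 0.1, fail to reject H₀.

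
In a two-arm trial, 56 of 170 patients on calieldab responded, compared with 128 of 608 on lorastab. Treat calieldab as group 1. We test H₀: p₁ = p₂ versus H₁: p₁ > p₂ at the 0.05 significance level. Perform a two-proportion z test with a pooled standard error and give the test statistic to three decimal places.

p̂₁ = 56/170 = 0.329412, p̂₂ = 128/608 = 0.210526.
Pooled p̂ = (56+128)/(170+608) = 184/778 = 0.236504.
SE = √(p̂(1−p̂)(1/n₁+1/n₂)) = √(0.236504·0.763496·0.00752709) = √(0.00135916) = 0.036867.
z = (0.329412 − 0.210526)/0.036867 = 0.118886/0.036867 = 3.225.
p-value = P(Z > 3.225) ≈ 0.0006; since p < α = 0.05, reject H₀.

z = 3.225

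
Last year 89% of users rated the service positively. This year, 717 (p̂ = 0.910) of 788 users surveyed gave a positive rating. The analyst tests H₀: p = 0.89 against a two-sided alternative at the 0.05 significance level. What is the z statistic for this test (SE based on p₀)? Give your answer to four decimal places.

z = 1.7852

p̂ = 717/788 = 0.909898.
Under H₀, SE = √(0.89·0.11/788) = √(0.000124239) = 0.011146.
z = (0.909898 − 0.89)/0.011146 = 0.019898/0.011146 = 1.7852.
p-value = 2·P(Z > 1.785) ≈ 0.0742; since p > α = 0.05, fail to reject H₀.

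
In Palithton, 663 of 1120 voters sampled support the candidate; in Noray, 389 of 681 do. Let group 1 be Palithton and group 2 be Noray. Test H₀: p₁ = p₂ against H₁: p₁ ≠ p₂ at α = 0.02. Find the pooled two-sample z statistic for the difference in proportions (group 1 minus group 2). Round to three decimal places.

p̂₁ = 663/1120 = 0.59196, p̂₂ = 389/681 = 0.57122.
Pooled p̂ = (663+389)/(1120+681) = 1052/1801 = 0.58412.
SE = √(0.242924 × 0.00236129) = 0.02395.
z = (0.59196 − 0.57122)/0.02395 = 0.02074/0.02395 = 0.866.
p-value = 2·P(Z > 0.866) ≈ 0.3864; since p > α = 0.02, fail to reject H₀.

z = 0.866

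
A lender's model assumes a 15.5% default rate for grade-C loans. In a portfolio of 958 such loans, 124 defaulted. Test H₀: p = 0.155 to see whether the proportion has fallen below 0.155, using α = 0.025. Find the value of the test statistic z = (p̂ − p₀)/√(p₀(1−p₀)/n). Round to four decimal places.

z = -2.1863

p̂ = 124/958 ≈ 0.129436.
Under H₀, SE = √(0.155·0.845/958) = √(0.000136717) = 0.011693.
z = (0.129436 − 0.155)/0.011693 = -0.025564/0.011693 = -2.1863.
p-value = P(Z < -2.186) ≈ 0.0144; since p < α = 0.025, reject H₀.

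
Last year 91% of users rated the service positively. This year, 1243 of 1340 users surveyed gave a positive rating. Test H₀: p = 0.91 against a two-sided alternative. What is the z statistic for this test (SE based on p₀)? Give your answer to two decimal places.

p̂ = 1243/1340 = 0.92761.
Standard error under H₀: √(0.91×0.09/1340) = 0.00782.
z = (0.92761 − 0.91)/0.00782 = 0.01761/0.00782 = 2.25.

z = 2.25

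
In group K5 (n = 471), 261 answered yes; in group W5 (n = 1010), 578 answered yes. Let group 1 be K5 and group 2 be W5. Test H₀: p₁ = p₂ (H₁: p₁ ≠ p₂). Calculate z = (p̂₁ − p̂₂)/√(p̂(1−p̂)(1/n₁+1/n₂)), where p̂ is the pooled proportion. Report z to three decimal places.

z = -0.656

p̂₁ = 261/471 ≈ 0.55414, p̂₂ = 578/1010 ≈ 0.57228.
Pooled p̂ = (261+578)/(471+1010) = 839/1481 = 0.56651.
SE = √(0.245577 × 0.00311324) = 0.02765.
z = (0.55414 − 0.57228)/0.02765 = -0.01814/0.02765 = -0.656.
p-value = 2·P(Z > 0.656) ≈ 0.5119.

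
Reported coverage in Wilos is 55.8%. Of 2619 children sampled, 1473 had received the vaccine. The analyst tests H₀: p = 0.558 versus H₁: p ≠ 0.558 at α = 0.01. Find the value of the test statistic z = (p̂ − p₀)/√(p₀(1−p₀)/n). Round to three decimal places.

z = 0.456

p̂ = 1473/2619 ≈ 0.562428.
Standard error under H₀: √(0.558×0.442/2619) = 0.009704.
z = (0.562428 − 0.558)/0.009704 = 0.004428/0.009704 = 0.456.
p-value = 2·P(Z > 0.456) ≈ 0.6481. With α = 0.01, fail to reject H₀.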